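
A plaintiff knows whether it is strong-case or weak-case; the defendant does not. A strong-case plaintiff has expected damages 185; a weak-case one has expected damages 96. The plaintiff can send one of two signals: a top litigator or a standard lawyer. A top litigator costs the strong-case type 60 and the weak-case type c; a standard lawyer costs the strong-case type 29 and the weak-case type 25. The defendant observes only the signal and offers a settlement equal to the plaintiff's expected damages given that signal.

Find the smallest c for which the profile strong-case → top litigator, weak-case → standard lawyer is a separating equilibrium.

Under separation: top litigator → strong-case (pays 185); standard lawyer → weak-case (pays 96).
Strong-case: 185 − 60 = 125 ≥ 96 − 29 = 67. Holds regardless of c. ✓
Weak-case: 96 − 25 ≥ 185 − c, so c ≥ 185 − 71 = 114.

114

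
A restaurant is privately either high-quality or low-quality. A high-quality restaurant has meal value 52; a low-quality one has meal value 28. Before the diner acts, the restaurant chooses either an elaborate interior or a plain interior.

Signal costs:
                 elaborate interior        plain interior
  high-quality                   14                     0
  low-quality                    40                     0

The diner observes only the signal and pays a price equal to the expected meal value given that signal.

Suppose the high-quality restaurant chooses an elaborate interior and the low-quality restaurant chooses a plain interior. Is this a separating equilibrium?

Under separation the diner infers type exactly: elaborate interior → high-quality (pays 52), plain interior → low-quality (pays 28).
High-quality: elaborate interior gives 52 − 14 = 38; plain interior gives 28 − 0 = 28. No deviation. ✓
Low-quality: plain interior gives 28 − 0 = 28; elaborate interior gives 52 − 40 = 12. No deviation. ✓
Neither type gains from mimicking the other.

Yes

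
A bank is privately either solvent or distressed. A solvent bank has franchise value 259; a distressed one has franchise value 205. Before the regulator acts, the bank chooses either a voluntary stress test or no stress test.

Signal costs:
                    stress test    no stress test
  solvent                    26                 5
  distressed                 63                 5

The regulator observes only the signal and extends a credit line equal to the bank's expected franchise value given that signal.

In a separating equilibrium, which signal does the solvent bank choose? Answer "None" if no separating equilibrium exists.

stress test

Try solvent → stress test, distressed → no stress test:
  Under separation the regulator infers type exactly: stress test → solvent (pays 259), no stress test → distressed (pays 205).
  Solvent: stress test gives 259 − 26 = 233; no stress test gives 205 − 5 = 200. No deviation. ✓
  Distressed: no stress test gives 205 − 5 = 200; stress test gives 259 − 63 = 196. No deviation. ✓
Both hold — the solvent type sends stress test.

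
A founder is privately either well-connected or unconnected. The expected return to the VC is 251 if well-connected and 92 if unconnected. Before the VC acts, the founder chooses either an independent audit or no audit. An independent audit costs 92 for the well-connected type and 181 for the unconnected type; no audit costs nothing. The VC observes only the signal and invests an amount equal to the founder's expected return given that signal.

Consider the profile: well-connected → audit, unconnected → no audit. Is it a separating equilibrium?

If types separate, audit earns payment 251 and no audit earns 92.
Well-connected: audit gives 251 − 92 = 159; no audit gives 92 − 0 = 92. No deviation. ✓
Unconnected: no audit gives 92 − 0 = 92; audit gives 251 − 181 = 70. No deviation. ✓
Both incentive constraints hold.

Yes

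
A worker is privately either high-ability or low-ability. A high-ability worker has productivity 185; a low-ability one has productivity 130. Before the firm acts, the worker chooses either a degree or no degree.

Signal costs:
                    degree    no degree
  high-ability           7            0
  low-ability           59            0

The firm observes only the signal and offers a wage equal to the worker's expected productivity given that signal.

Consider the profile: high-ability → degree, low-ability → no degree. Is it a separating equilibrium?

If types separate, degree earns payment 185 and no degree earns 130.
High-ability: degree gives 185 − 7 = 178; no degree gives 130 − 0 = 130. No deviation. ✓
Low-ability: no degree gives 130 − 0 = 130; degree gives 185 − 59 = 126. No deviation. ✓
Neither type gains from mimicking the other.

Yes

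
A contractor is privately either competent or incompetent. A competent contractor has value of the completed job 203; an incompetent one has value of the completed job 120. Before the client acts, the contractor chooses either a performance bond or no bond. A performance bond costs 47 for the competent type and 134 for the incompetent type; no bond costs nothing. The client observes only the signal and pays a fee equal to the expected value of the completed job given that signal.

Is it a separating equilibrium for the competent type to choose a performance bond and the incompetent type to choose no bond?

If types separate, bond earns payment 203 and no bond earns 120.
Competent: bond gives 203 − 47 = 156; no bond gives 120 − 0 = 120. No deviation. ✓
Incompetent: no bond gives 120 − 0 = 120; bond gives 203 − 134 = 69. No deviation. ✓
Neither type gains from mimicking the other.

Yes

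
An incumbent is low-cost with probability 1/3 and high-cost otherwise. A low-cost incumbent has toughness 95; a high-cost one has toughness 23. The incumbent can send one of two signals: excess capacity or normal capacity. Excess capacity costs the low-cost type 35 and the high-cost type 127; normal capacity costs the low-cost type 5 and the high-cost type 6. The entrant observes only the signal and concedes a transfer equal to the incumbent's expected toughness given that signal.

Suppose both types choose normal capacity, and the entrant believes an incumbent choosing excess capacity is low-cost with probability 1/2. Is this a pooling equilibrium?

At the pooled signal (normal capacity) the entrant holds the prior 1/3 and pays 1/3·95 + 2/3·23 = 47. Off-path (excess capacity) belief 1/2 gives 1/2·95 + 1/2·23 = 59.
Low-cost: normal capacity gives 47 − 5 = 42; excess capacity gives 59 − 35 = 24. Stays. ✓
High-cost: normal capacity gives 47 − 6 = 41; excess capacity gives 59 − 127 = -68. Stays. ✓

Yes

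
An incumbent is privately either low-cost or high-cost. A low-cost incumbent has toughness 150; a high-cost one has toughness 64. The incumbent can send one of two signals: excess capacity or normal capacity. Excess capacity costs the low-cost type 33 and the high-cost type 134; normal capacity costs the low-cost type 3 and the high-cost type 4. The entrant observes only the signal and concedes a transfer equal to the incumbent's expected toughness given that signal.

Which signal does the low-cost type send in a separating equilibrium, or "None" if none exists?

excess capacity

Try low-cost → excess capacity, high-cost → normal capacity:
  Under separation the entrant infers type exactly: excess capacity → low-cost (pays 150), normal capacity → high-cost (pays 64).
  Low-cost: excess capacity gives 150 − 33 = 117; normal capacity gives 64 − 3 = 61. No deviation. ✓
  High-cost: normal capacity gives 64 − 4 = 60; excess capacity gives 150 − 134 = 16. No deviation. ✓
Both hold — the low-cost type sends excess capacity.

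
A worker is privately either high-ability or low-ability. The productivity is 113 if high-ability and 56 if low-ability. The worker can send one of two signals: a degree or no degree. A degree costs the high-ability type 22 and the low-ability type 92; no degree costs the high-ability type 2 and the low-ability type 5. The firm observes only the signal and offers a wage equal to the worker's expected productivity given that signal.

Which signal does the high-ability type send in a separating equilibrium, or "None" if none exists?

Try high-ability → degree, low-ability → no degree:
  Under separation the firm infers type exactly: degree → high-ability (pays 113), no degree → low-ability (pays 56).
  High-ability: degree gives 113 − 22 = 91; no degree gives 56 − 2 = 54. No deviation. ✓
  Low-ability: no degree gives 56 − 5 = 51; degree gives 113 − 92 = 21. No deviation. ✓
Both hold — the high-ability type sends degree.

degree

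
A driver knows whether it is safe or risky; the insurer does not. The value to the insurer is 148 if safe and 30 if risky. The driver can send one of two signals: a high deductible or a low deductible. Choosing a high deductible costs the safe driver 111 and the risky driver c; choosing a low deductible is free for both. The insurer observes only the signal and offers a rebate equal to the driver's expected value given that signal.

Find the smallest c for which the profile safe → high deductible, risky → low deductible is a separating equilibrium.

Under separation: high deductible → safe (pays 148); low deductible → risky (pays 30).
Safe: 148 − 111 = 37 ≥ 30 − 0 = 30. Holds regardless of c. ✓
Risky: 30 − 0 ≥ 148 − c, so c ≥ 148 − 30 = 118.

118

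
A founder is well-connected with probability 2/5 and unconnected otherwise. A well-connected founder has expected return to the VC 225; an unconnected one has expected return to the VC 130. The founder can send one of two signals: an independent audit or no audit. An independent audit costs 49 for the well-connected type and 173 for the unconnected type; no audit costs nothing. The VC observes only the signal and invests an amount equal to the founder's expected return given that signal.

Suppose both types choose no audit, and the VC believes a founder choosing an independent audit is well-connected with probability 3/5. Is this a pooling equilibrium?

On the equilibrium path (no audit) the VC holds the prior 2/5 and pays 2/5·225 + 3/5·130 = 168. Off-path (audit) belief 3/5 gives 3/5·225 + 2/5·130 = 187.
Well-connected: no audit gives 168 − 0 = 168; audit gives 187 − 49 = 138. Stays. ✓
Unconnected: no audit gives 168 − 0 = 168; audit gives 187 − 173 = 14. Stays. ✓
Beliefs are Bayes-consistent on-path and both types best-respond.

Yes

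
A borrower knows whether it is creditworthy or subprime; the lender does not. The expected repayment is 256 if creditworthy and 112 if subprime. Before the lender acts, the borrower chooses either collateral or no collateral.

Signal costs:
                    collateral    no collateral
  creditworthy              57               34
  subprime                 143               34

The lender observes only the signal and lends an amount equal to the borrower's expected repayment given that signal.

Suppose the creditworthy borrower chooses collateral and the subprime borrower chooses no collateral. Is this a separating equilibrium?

No

If types separate, collateral earns payment 256 and no collateral earns 112.
Creditworthy: collateral gives 256 − 57 = 199; no collateral gives 112 − 34 = 78. No deviation. ✓
Subprime: no collateral gives 112 − 34 = 78; collateral gives 256 − 143 = 113. Would deviate. ✗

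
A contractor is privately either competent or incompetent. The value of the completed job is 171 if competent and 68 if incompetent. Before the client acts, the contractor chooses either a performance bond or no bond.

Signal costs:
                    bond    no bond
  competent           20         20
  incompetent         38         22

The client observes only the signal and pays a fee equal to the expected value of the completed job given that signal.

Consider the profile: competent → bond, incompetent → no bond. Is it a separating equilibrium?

No

If types separate, bond earns payment 171 and no bond earns 68.
Competent: bond gives 171 − 20 = 151; no bond gives 68 − 20 = 48. No deviation. ✓
Incompetent: no bond gives 68 − 22 = 46; bond gives 171 − 38 = 133. Would deviate. ✗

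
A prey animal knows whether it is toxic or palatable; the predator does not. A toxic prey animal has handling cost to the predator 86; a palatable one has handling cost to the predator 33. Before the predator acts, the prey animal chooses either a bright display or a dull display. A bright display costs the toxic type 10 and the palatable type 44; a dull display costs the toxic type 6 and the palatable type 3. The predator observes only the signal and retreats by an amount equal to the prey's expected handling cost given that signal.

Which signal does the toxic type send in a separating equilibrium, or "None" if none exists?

Try toxic → bright display, palatable → dull display:
  Under separation the predator infers type exactly: bright display → toxic (pays 86), dull display → palatable (pays 33).
  Toxic: bright display gives 86 − 10 = 76; dull display gives 33 − 6 = 27. No deviation. ✓
  Palatable: dull display gives 33 − 3 = 30; bright display gives 86 − 44 = 42. Would deviate. ✗
Try toxic → dull display, palatable → bright display:
  Under separation the predator infers type exactly: dull display → toxic (pays 86), bright display → palatable (pays 33).
  Toxic: dull display gives 86 − 6 = 80; bright display gives 33 − 10 = 23. No deviation. ✓
  Palatable: bright display gives 33 − 44 = -11; dull display gives 86 − 3 = 83. Would deviate. ✗
Neither assignment is incentive-compatible.

None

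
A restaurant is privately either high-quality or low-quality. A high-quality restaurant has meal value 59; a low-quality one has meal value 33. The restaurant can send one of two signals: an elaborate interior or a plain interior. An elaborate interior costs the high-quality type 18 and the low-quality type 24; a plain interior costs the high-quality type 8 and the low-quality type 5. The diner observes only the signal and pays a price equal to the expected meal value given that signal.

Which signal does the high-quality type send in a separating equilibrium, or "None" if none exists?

Try high-quality → elaborate interior, low-quality → plain interior:
  If types separate, elaborate interior earns payment 59 and plain interior earns 33.
  High-quality: elaborate interior gives 59 − 18 = 41; plain interior gives 33 − 8 = 25. No deviation. ✓
  Low-quality: plain interior gives 33 − 5 = 28; elaborate interior gives 59 − 24 = 35. Would deviate. ✗
Try high-quality → plain interior, low-quality → elaborate interior:
  If types separate, plain interior earns payment 59 and elaborate interior earns 33.
  High-quality: plain interior gives 59 − 8 = 51; elaborate interior gives 33 − 18 = 15. No deviation. ✓
  Low-quality: elaborate interior gives 33 − 24 = 9; plain interior gives 59 − 5 = 54. Would deviate. ✗
Neither assignment is incentive-compatible.

None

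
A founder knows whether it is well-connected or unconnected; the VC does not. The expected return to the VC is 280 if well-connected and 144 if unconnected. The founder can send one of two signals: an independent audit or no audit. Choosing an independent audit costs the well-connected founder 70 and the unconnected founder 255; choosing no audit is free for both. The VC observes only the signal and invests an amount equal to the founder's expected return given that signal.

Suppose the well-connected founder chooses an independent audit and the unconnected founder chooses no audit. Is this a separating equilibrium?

Under separation the VC infers type exactly: audit → well-connected (pays 280), no audit → unconnected (pays 144).
Well-connected: audit gives 280 − 70 = 210; no audit gives 144 − 0 = 144. No deviation. ✓
Unconnected: no audit gives 144 − 0 = 144; audit gives 280 − 255 = 25. No deviation. ✓
Both incentive constraints hold.

Yes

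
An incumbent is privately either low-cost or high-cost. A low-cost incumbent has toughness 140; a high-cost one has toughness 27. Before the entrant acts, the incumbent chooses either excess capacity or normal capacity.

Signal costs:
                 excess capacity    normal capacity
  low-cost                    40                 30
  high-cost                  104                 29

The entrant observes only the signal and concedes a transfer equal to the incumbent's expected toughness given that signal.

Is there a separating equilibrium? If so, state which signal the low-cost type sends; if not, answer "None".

None

Try low-cost → excess capacity, high-cost → normal capacity:
  Under separation the entrant infers type exactly: excess capacity → low-cost (pays 140), normal capacity → high-cost (pays 27).
  Low-cost: excess capacity gives 140 − 40 = 100; normal capacity gives 27 − 30 = -3. No deviation. ✓
  High-cost: normal capacity gives 27 − 29 = -2; excess capacity gives 140 − 104 = 36. Would deviate. ✗
Try low-cost → normal capacity, high-cost → excess capacity:
  Under separation the entrant infers type exactly: normal capacity → low-cost (pays 140), excess capacity → high-cost (pays 27).
  Low-cost: normal capacity gives 140 − 30 = 110; excess capacity gives 27 − 40 = -13. No deviation. ✓
  High-cost: excess capacity gives 27 − 104 = -77; normal capacity gives 140 − 29 = 111. Would deviate. ✗
Neither assignment is incentive-compatible.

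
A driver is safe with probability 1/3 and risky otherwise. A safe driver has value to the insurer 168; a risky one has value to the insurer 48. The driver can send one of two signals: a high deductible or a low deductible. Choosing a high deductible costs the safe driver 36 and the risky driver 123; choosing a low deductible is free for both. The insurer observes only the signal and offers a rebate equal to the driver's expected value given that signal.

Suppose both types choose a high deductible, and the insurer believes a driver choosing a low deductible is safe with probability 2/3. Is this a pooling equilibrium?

No

On the equilibrium path (high deductible) the insurer holds the prior 1/3 and pays 1/3·168 + 2/3·48 = 88. Off-path (low deductible) belief 2/3 gives 2/3·168 + 1/3·48 = 128.
Safe: high deductible gives 88 − 36 = 52; low deductible gives 128 − 0 = 128. Deviates. ✗
Risky: high deductible gives 88 − 123 = -35; low deductible gives 128 − 0 = 128. Deviates. ✗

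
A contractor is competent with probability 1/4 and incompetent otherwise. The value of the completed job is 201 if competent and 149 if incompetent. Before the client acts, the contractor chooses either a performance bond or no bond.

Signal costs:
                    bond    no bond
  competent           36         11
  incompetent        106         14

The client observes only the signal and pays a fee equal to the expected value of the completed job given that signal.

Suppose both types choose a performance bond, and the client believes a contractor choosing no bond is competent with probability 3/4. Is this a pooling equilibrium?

No

On the equilibrium path (bond) the client holds the prior 1/4 and pays 1/4·201 + 3/4·149 = 162. Off-path (no bond) belief 3/4 gives 3/4·201 + 1/4·149 = 188.
Competent: bond gives 162 − 36 = 126; no bond gives 188 − 11 = 177. Deviates. ✗
Incompetent: bond gives 162 − 106 = 56; no bond gives 188 − 14 = 174. Deviates. ✗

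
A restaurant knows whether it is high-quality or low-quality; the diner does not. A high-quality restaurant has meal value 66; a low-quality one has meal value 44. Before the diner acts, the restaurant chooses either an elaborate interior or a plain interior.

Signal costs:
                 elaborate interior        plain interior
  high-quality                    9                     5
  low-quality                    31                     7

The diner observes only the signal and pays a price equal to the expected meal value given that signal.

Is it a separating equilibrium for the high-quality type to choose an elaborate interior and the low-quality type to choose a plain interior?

If types separate, elaborate interior earns payment 66 and plain interior earns 44.
High-quality: elaborate interior gives 66 − 9 = 57; plain interior gives 44 − 5 = 39. No deviation. ✓
Low-quality: plain interior gives 44 − 7 = 37; elaborate interior gives 66 − 31 = 35. No deviation. ✓
Both incentive constraints hold.

Yes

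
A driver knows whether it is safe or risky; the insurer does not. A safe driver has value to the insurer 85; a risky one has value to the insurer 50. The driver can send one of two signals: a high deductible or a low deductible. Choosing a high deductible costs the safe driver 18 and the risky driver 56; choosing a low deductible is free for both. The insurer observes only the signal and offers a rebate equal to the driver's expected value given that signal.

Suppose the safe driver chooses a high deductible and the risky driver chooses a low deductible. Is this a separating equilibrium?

Under separation the insurer infers type exactly: high deductible → safe (pays 85), low deductible → risky (pays 50).
Safe: high deductible gives 85 − 18 = 67; low deductible gives 50 − 0 = 50. No deviation. ✓
Risky: low deductible gives 50 − 0 = 50; high deductible gives 85 − 56 = 29. No deviation. ✓
Both incentive constraints hold.

Yes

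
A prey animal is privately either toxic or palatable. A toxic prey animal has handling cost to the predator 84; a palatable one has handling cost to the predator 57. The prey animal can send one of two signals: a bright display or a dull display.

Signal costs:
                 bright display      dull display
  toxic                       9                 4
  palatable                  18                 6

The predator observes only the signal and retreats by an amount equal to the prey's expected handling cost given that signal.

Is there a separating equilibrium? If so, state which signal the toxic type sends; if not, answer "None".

Try toxic → bright display, palatable → dull display:
  If types separate, bright display earns payment 84 and dull display earns 57.
  Toxic: bright display gives 84 − 9 = 75; dull display gives 57 − 4 = 53. No deviation. ✓
  Palatable: dull display gives 57 − 6 = 51; bright display gives 84 − 18 = 66. Would deviate. ✗
Try toxic → dull display, palatable → bright display:
  If types separate, dull display earns payment 84 and bright display earns 57.
  Toxic: dull display gives 84 − 4 = 80; bright display gives 57 − 9 = 48. No deviation. ✓
  Palatable: bright display gives 57 − 18 = 39; dull display gives 84 − 6 = 78. Would deviate. ✗
Neither assignment is incentive-compatible.

None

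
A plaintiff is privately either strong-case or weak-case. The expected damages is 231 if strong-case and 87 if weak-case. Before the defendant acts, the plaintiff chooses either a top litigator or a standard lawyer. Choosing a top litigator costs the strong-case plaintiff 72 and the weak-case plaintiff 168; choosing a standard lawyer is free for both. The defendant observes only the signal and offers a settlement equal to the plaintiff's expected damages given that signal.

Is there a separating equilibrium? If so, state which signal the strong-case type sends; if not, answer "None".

top litigator

Try strong-case → top litigator, weak-case → standard lawyer:
  If types separate, top litigator earns payment 231 and standard lawyer earns 87.
  Strong-case: top litigator gives 231 − 72 = 159; standard lawyer gives 87 − 0 = 87. No deviation. ✓
  Weak-case: standard lawyer gives 87 − 0 = 87; top litigator gives 231 − 168 = 63. No deviation. ✓
Both hold — the strong-case type sends top litigator.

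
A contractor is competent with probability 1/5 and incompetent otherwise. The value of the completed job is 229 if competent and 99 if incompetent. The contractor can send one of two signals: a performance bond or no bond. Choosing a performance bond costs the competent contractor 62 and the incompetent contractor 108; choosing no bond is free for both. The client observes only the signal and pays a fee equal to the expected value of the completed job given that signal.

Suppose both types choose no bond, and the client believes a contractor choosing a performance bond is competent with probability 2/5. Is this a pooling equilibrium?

At the pooled signal (no bond) the client holds the prior 1/5 and pays 1/5·229 + 4/5·99 = 125. Off-path (bond) belief 2/5 gives 2/5·229 + 3/5·99 = 151.
Competent: no bond gives 125 − 0 = 125; bond gives 151 − 62 = 89. Stays. ✓
Incompetent: no bond gives 125 − 0 = 125; bond gives 151 − 108 = 43. Stays. ✓

Yes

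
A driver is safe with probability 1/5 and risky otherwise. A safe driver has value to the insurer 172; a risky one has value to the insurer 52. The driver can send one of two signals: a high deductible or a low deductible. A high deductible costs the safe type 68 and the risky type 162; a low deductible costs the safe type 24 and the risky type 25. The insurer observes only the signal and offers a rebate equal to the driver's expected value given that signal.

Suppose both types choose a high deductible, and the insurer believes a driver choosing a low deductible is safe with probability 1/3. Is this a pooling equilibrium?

No

At the pooled signal (high deductible) the insurer holds the prior 1/5 and pays 1/5·172 + 4/5·52 = 76. Off-path (low deductible) belief 1/3 gives 1/3·172 + 2/3·52 = 92.
Safe: high deductible gives 76 − 68 = 8; low deductible gives 92 − 24 = 68. Deviates. ✗
Risky: high deductible gives 76 − 162 = -86; low deductible gives 92 − 25 = 67. Deviates. ✗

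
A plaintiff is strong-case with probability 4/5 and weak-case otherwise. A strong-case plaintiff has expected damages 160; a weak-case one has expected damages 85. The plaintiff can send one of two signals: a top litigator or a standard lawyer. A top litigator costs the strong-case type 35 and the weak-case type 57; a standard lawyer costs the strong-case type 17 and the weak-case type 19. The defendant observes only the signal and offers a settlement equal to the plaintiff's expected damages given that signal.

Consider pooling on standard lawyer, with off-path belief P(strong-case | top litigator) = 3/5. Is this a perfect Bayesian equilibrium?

At the pooled signal (standard lawyer) the defendant holds the prior 4/5 and pays 4/5·160 + 1/5·85 = 145. Off-path (top litigator) belief 3/5 gives 3/5·160 + 2/5·85 = 130.
Strong-case: standard lawyer gives 145 − 17 = 128; top litigator gives 130 − 35 = 95. Stays. ✓
Weak-case: standard lawyer gives 145 − 19 = 126; top litigator gives 130 − 57 = 73. Stays. ✓

Yes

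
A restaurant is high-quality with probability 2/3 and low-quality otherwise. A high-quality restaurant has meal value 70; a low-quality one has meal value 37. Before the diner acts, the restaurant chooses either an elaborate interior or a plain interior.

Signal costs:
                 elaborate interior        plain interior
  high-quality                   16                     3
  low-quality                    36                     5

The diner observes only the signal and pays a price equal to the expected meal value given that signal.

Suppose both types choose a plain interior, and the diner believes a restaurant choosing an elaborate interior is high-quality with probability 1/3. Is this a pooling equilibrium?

On the equilibrium path (plain interior) the diner holds the prior 2/3 and pays 2/3·70 + 1/3·37 = 59. Off-path (elaborate interior) belief 1/3 gives 1/3·70 + 2/3·37 = 48.
High-quality: plain interior gives 59 − 3 = 56; elaborate interior gives 48 − 16 = 32. Stays. ✓
Low-quality: plain interior gives 59 − 5 = 54; elaborate interior gives 48 − 36 = 12. Stays. ✓
Beliefs are Bayes-consistent on-path and both types best-respond.

Yes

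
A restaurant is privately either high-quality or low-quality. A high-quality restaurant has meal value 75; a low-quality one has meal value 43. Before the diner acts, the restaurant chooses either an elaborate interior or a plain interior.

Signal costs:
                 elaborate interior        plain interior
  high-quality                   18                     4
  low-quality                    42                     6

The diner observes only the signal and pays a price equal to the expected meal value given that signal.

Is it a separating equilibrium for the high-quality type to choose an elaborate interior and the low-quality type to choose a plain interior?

Yes

If types separate, elaborate interior earns payment 75 and plain interior earns 43.
High-quality: elaborate interior gives 75 − 18 = 57; plain interior gives 43 − 4 = 39. No deviation. ✓
Low-quality: plain interior gives 43 − 6 = 37; elaborate interior gives 75 − 42 = 33. No deviation. ✓
Both incentive constraints hold.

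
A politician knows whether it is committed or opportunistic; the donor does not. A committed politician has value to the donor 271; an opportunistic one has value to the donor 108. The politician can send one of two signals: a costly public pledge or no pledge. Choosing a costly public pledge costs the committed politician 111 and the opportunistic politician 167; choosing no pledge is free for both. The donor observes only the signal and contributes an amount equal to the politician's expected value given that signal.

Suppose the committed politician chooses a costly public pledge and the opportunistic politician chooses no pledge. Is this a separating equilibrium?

Under separation the donor infers type exactly: pledge → committed (pays 271), no pledge → opportunistic (pays 108).
Committed: pledge gives 271 − 111 = 160; no pledge gives 108 − 0 = 108. No deviation. ✓
Opportunistic: no pledge gives 108 − 0 = 108; pledge gives 271 − 167 = 104. No deviation. ✓
Neither type gains from mimicking the other.

Yes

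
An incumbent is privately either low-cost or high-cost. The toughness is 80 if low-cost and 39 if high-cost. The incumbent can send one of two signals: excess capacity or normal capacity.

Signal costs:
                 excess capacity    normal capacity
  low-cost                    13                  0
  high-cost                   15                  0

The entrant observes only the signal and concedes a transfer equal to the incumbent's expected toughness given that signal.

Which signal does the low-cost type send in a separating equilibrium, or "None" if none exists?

None

Try low-cost → excess capacity, high-cost → normal capacity:
  If types separate, excess capacity earns payment 80 and normal capacity earns 39.
  Low-cost: excess capacity gives 80 − 13 = 67; normal capacity gives 39 − 0 = 39. No deviation. ✓
  High-cost: normal capacity gives 39 − 0 = 39; excess capacity gives 80 − 15 = 65. Would deviate. ✗
Try low-cost → normal capacity, high-cost → excess capacity:
  If types separate, normal capacity earns payment 80 and excess capacity earns 39.
  Low-cost: normal capacity gives 80 − 0 = 80; excess capacity gives 39 − 13 = 26. No deviation. ✓
  High-cost: excess capacity gives 39 − 15 = 24; normal capacity gives 80 − 0 = 80. Would deviate. ✗
Neither assignment is incentive-compatible.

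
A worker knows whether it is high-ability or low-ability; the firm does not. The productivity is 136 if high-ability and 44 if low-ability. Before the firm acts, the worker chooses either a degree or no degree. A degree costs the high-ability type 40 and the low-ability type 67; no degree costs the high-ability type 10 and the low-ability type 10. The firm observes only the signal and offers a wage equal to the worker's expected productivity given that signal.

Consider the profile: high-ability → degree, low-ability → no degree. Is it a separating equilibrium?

Under separation the firm infers type exactly: degree → high-ability (pays 136), no degree → low-ability (pays 44).
High-ability: degree gives 136 − 40 = 96; no degree gives 44 − 10 = 34. No deviation. ✓
Low-ability: no degree gives 44 − 10 = 34; degree gives 136 − 67 = 69. Would deviate. ✗

No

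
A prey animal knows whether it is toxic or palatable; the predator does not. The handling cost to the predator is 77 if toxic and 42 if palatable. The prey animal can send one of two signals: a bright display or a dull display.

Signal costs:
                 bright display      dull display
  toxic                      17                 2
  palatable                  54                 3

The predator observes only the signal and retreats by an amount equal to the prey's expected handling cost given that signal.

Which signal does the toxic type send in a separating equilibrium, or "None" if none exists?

bright display

Try toxic → bright display, palatable → dull display:
  If types separate, bright display earns payment 77 and dull display earns 42.
  Toxic: bright display gives 77 − 17 = 60; dull display gives 42 − 2 = 40. No deviation. ✓
  Palatable: dull display gives 42 − 3 = 39; bright display gives 77 − 54 = 23. No deviation. ✓
Both hold — the toxic type sends bright display.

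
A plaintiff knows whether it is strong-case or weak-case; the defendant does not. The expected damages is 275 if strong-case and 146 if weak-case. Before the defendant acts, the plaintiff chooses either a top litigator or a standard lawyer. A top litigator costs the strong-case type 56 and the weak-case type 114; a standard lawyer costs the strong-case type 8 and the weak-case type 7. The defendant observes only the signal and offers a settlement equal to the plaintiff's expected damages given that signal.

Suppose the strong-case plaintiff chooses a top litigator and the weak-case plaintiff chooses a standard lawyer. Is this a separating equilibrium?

No

If types separate, top litigator earns payment 275 and standard lawyer earns 146.
Strong-case: top litigator gives 275 − 56 = 219; standard lawyer gives 146 − 8 = 138. No deviation. ✓
Weak-case: standard lawyer gives 146 − 7 = 139; top litigator gives 275 − 114 = 161. Would deviate. ✗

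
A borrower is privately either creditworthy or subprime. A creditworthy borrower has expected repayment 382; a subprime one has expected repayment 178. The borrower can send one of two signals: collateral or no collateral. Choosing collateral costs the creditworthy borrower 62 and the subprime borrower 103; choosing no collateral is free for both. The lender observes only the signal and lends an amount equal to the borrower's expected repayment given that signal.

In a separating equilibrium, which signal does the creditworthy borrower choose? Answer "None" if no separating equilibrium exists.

Try creditworthy → collateral, subprime → no collateral:
  If types separate, collateral earns payment 382 and no collateral earns 178.
  Creditworthy: collateral gives 382 − 62 = 320; no collateral gives 178 − 0 = 178. No deviation. ✓
  Subprime: no collateral gives 178 − 0 = 178; collateral gives 382 − 103 = 279. Would deviate. ✗
Try creditworthy → no collateral, subprime → collateral:
  If types separate, no collateral earns payment 382 and collateral earns 178.
  Creditworthy: no collateral gives 382 − 0 = 382; collateral gives 178 − 62 = 116. No deviation. ✓
  Subprime: collateral gives 178 − 103 = 75; no collateral gives 382 − 0 = 382. Would deviate. ✗
Neither assignment is incentive-compatible.

None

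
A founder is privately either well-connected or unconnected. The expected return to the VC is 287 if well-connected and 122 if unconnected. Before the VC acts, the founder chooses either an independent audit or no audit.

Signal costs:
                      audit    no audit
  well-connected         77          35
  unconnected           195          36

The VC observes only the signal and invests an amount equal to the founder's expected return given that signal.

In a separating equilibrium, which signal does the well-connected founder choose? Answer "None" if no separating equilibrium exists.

None

Try well-connected → audit, unconnected → no audit:
  If types separate, audit earns payment 287 and no audit earns 122.
  Well-connected: audit gives 287 − 77 = 210; no audit gives 122 − 35 = 87. No deviation. ✓
  Unconnected: no audit gives 122 − 36 = 86; audit gives 287 − 195 = 92. Would deviate. ✗
Try well-connected → no audit, unconnected → audit:
  If types separate, no audit earns payment 287 and audit earns 122.
  Well-connected: no audit gives 287 − 35 = 252; audit gives 122 − 77 = 45. No deviation. ✓
  Unconnected: audit gives 122 − 195 = -73; no audit gives 287 − 36 = 251. Would deviate. ✗
Neither assignment is incentive-compatible.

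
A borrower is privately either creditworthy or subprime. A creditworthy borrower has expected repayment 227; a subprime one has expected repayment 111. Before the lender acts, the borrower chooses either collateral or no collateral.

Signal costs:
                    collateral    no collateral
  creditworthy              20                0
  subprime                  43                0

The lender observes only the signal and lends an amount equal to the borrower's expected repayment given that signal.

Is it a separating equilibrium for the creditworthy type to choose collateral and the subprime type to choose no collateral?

No

If types separate, collateral earns payment 227 and no collateral earns 111.
Creditworthy: collateral gives 227 − 20 = 207; no collateral gives 111 − 0 = 111. No deviation. ✓
Subprime: no collateral gives 111 − 0 = 111; collateral gives 227 − 43 = 184. Would deviate. ✗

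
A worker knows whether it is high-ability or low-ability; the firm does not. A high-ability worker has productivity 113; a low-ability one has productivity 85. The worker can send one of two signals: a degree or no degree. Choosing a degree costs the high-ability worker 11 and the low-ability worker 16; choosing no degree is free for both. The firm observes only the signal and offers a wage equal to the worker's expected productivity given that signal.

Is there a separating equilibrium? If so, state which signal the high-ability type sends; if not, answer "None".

None

Try high-ability → degree, low-ability → no degree:
  If types separate, degree earns payment 113 and no degree earns 85.
  High-ability: degree gives 113 − 11 = 102; no degree gives 85 − 0 = 85. No deviation. ✓
  Low-ability: no degree gives 85 − 0 = 85; degree gives 113 − 16 = 97. Would deviate. ✗
Try high-ability → no degree, low-ability → degree:
  If types separate, no degree earns payment 113 and degree earns 85.
  High-ability: no degree gives 113 − 0 = 113; degree gives 85 − 11 = 74. No deviation. ✓
  Low-ability: degree gives 85 − 16 = 69; no degree gives 113 − 0 = 113. Would deviate. ✗
Neither assignment is incentive-compatible.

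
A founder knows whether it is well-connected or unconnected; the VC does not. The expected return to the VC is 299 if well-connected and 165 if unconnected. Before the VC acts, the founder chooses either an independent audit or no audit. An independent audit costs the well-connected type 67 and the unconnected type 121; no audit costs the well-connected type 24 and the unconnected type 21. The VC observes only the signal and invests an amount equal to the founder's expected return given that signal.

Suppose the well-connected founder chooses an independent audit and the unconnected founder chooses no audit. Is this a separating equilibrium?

Under separation the VC infers type exactly: audit → well-connected (pays 299), no audit → unconnected (pays 165).
Well-connected: audit gives 299 − 67 = 232; no audit gives 165 − 24 = 141. No deviation. ✓
Unconnected: no audit gives 165 − 21 = 144; audit gives 299 − 121 = 178. Would deviate. ✗

No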